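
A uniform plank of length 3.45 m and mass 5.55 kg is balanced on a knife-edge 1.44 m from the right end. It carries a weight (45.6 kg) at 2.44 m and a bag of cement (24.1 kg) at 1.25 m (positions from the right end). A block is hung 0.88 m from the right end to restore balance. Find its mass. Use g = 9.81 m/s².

m ≈ 76.1 kg

Choose the knife-edge (at 1.44 m from the right end) as the axis so the support reaction has zero arm there.
Beam weight: 5.55 × 9.81 = 54.45 N down at 1.725 m → arm 0.285 m, τ = 54.45 × 0.285 = 15.52 N·m counterclockwise.
Weight: 45.6 × 9.81 = 447.3 N down at 2.44 m → arm 1 m, τ = 447.3 × 1 = 447.3 N·m counterclockwise.
Bag of cement: 24.1 × 9.81 = 236.4 N down at 1.25 m → arm 0.19 m, τ = 236.4 × 0.19 = 44.92 N·m clockwise.
Net moment of known loads = 417.9 N·m counterclockwise.
An unknown mass m at 0.88 m has arm 0.56 m; its moment is m·g·0.56 clockwise.
For rotational equilibrium, m × 9.81 × 0.56 = 417.9, so m = 417.9 / (9.81 × 0.56) = 76.1 kg.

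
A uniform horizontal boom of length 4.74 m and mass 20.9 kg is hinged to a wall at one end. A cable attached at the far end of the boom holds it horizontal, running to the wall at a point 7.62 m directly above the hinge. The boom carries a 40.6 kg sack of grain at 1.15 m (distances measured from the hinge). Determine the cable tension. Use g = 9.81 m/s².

T ≈ 235 N

Take moments about the hinge.
Beam weight: 20.9 × 9.81 = 205 N down at 2.37 m → arm 2.37 m, τ = 205 × 2.37 = 485.9 N·m clockwise.
Sack of grain: 40.6 × 9.81 = 398.3 N down at 1.15 m → arm 1.15 m, τ = 398.3 × 1.15 = 458 N·m clockwise.
Total clockwise load moment = 943.9 N·m.
The cable tension T acts at 4.74 m; only its component perpendicular to the boom, T sinθ, produces torque. sinθ = h/√(h²+d²) = 7.62/√(7.62²+4.74²) = 0.8491.
Στ = 0 ⇒ T × 4.74 × 0.8491 = 943.9 ⇒ T = 943.9 / 4.025 = 235 N.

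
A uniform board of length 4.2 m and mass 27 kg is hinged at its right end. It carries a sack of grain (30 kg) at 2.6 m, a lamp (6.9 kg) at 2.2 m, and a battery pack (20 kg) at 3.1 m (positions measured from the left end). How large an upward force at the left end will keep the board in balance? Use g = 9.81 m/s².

F ≈ 328 N

Sum moments about the right end (the unknown pivot reaction has zero arm there).
Beam weight: 27 × 9.81 = 264.9 N down at 2.1 m → arm 2.1 m, τ = 264.9 × 2.1 = 556.3 N·m counterclockwise.
Sack of grain: 30 × 9.81 = 294.3 N down at 2.6 m → arm 1.6 m, τ = 294.3 × 1.6 = 470.9 N·m counterclockwise.
Lamp: 6.9 × 9.81 = 67.69 N down at 2.2 m → arm 2 m, τ = 67.69 × 2 = 135.4 N·m counterclockwise.
Battery pack: 20 × 9.81 = 196.2 N down at 3.1 m → arm 1.1 m, τ = 196.2 × 1.1 = 215.8 N·m counterclockwise.
Net moment of the loads = 1378 N·m counterclockwise.
The upward force F acts at the left end, arm 4.2 m, giving F × 4.2 clockwise.
For rotational equilibrium, F × 4.2 = 1378, so F = 1378 / 4.2 = 328 N.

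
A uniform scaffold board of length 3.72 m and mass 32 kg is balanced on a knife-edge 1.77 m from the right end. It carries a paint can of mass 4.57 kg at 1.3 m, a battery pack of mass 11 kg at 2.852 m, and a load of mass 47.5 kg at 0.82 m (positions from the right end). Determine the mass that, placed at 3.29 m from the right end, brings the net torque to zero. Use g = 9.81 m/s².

Take moments about the knife-edge (at 1.77 m from the right end).
Beam weight: 32 × 9.81 = 313.9 N down at 1.86 m → arm 0.09 m, τ = 313.9 × 0.09 = 28.25 N·m counterclockwise.
Paint can: 4.57 × 9.81 = 44.83 N down at 1.3 m → arm 0.47 m, τ = 44.83 × 0.47 = 21.07 N·m clockwise.
Battery pack: 11 × 9.81 = 107.9 N down at 2.852 m → arm 1.082 m, τ = 107.9 × 1.082 = 116.7 N·m counterclockwise.
Load: 47.5 × 9.81 = 466 N down at 0.82 m → arm 0.95 m, τ = 466 × 0.95 = 442.7 N·m clockwise.
Net moment of known loads = 318.8 N·m clockwise.
An unknown mass m at 3.29 m has arm 1.52 m; its moment is m·g·1.52 counterclockwise.
Balancing moments: m × 9.81 × 1.52 = 318.8, giving m = 318.8 / (9.81 × 1.52) = 21.4 kg.

m ≈ 21.4 kg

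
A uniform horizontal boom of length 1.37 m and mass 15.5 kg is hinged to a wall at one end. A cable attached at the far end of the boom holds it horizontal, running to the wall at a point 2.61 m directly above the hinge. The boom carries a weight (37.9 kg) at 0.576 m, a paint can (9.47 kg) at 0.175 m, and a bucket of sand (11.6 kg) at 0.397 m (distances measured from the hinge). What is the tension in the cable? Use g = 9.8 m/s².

Choose the hinge as the axis so the unknown hinge reaction has zero arm there.
Beam weight: 15.5 × 9.8 = 151.9 N down at 0.685 m → arm 0.685 m, τ = 151.9 × 0.685 = 104.1 N·m clockwise.
Weight: 37.9 × 9.8 = 371.4 N down at 0.576 m → arm 0.576 m, τ = 371.4 × 0.576 = 213.9 N·m clockwise.
Paint can: 9.47 × 9.8 = 92.81 N down at 0.175 m → arm 0.175 m, τ = 92.81 × 0.175 = 16.24 N·m clockwise.
Bucket of sand: 11.6 × 9.8 = 113.7 N down at 0.397 m → arm 0.397 m, τ = 113.7 × 0.397 = 45.14 N·m clockwise.
Total clockwise load moment = 379.4 N·m.
The cable tension T acts at 1.37 m; only its component perpendicular to the boom, T sinθ, produces torque. sinθ = h/√(h²+d²) = 2.61/√(2.61²+1.37²) = 0.8854.
Στ = 0 ⇒ T × 1.37 × 0.8854 = 379.4 ⇒ T = 379.4 / 1.213 = 313 N.

T ≈ 313 N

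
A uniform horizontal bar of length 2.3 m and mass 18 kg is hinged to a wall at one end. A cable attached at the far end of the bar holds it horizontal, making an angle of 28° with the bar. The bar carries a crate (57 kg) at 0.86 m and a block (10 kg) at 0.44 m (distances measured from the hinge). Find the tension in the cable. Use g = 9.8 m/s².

Take moments about the hinge.
Beam weight: 18 × 9.8 = 176.4 N down at 1.15 m → arm 1.15 m, τ = 176.4 × 1.15 = 202.9 N·m clockwise.
Crate: 57 × 9.8 = 558.6 N down at 0.86 m → arm 0.86 m, τ = 558.6 × 0.86 = 480.4 N·m clockwise.
Block: 10 × 9.8 = 98 N down at 0.44 m → arm 0.44 m, τ = 98 × 0.44 = 43.12 N·m clockwise.
Total clockwise load moment = 726.4 N·m.
The cable tension T acts at 2.3 m; only its component perpendicular to the bar, T sinθ, produces torque. sin 28° = 0.4695.
Setting net torque to zero: T × 2.3 × 0.4695 = 726.4 → T = 726.4 / 1.08 = 673 N.

T ≈ 673 N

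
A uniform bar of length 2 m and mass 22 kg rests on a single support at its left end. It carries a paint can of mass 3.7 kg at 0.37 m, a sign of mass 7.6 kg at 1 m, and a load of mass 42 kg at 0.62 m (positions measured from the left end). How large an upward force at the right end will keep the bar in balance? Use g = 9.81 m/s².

F ≈ 280 N

Sum moments about the left end (the unknown pivot reaction has zero arm there).
Beam weight: 22 × 9.81 = 215.8 N down at 1 m → arm 1 m, τ = 215.8 × 1 = 215.8 N·m clockwise.
Paint can: 3.7 × 9.81 = 36.3 N down at 0.37 m → arm 0.37 m, τ = 36.3 × 0.37 = 13.43 N·m clockwise.
Sign: 7.6 × 9.81 = 74.56 N down at 1 m → arm 1 m, τ = 74.56 × 1 = 74.56 N·m clockwise.
Load: 42 × 9.81 = 412 N down at 0.62 m → arm 0.62 m, τ = 412 × 0.62 = 255.4 N·m clockwise.
Net moment of the loads = 559.2 N·m clockwise.
The upward force F acts at the right end, arm 2 m, giving F × 2 counterclockwise.
Balancing moments: F × 2 = 559.2, giving F = 559.2 / 2 = 280 N.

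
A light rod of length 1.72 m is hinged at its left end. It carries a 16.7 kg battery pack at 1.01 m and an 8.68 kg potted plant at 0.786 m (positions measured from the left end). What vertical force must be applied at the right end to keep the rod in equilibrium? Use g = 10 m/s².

Choose the left end as the axis so the unknown pivot reaction has zero arm there.
Battery pack: 16.7 × 10 = 167 N down at 1.01 m → arm 1.01 m, τ = 167 × 1.01 = 168.7 N·m clockwise.
Potted plant: 8.68 × 10 = 86.8 N down at 0.786 m → arm 0.786 m, τ = 86.8 × 0.786 = 68.22 N·m clockwise.
Net moment of the loads = 236.9 N·m clockwise.
The upward force F acts at the right end, arm 1.72 m, giving F × 1.72 counterclockwise.
Setting net torque to zero: F × 1.72 = 236.9 → F = 236.9 / 1.72 = 138 N.

F ≈ 138 N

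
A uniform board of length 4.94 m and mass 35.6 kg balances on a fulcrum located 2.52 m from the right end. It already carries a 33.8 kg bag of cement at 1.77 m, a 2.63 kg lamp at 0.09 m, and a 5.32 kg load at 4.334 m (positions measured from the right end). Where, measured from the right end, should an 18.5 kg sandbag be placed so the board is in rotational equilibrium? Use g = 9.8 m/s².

Taking torques about the fulcrum (at 2.52 m from the right end):
Beam weight: 35.6 × 9.8 = 348.9 N down at 2.47 m → arm 0.05 m, τ = 348.9 × 0.05 = 17.45 N·m clockwise.
Bag of cement: 33.8 × 9.8 = 331.2 N down at 1.77 m → arm 0.75 m, τ = 331.2 × 0.75 = 248.4 N·m clockwise.
Lamp: 2.63 × 9.8 = 25.77 N down at 0.09 m → arm 2.43 m, τ = 25.77 × 2.43 = 62.62 N·m clockwise.
Load: 5.32 × 9.8 = 52.14 N down at 4.334 m → arm 1.814 m, τ = 52.14 × 1.814 = 94.58 N·m counterclockwise.
Net moment of existing loads = 233.9 N·m clockwise.
The sandbag weighs 18.5 × 9.8 = 181.3 N and must supply an equal counterclockwise moment, so its lever arm about the fulcrum is 233.9 / 181.3 = 1.29 m.
That puts it at 2.52 + 1.29 = 3.81 m from the right end.

x ≈ 3.81 m from the right end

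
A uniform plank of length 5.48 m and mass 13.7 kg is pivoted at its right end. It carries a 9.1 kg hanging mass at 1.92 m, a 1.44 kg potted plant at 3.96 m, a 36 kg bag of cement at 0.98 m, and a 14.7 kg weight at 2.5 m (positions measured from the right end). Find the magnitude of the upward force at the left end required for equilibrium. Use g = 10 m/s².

Taking torques about the right end:
Beam weight: 13.7 × 10 = 137 N down at 2.74 m → arm 2.74 m, τ = 137 × 2.74 = 375.4 N·m counterclockwise.
Hanging mass: 9.1 × 10 = 91 N down at 1.92 m → arm 1.92 m, τ = 91 × 1.92 = 174.7 N·m counterclockwise.
Potted plant: 1.44 × 10 = 14.4 N down at 3.96 m → arm 3.96 m, τ = 14.4 × 3.96 = 57.02 N·m counterclockwise.
Bag of cement: 36 × 10 = 360 N down at 0.98 m → arm 0.98 m, τ = 360 × 0.98 = 352.8 N·m counterclockwise.
Weight: 14.7 × 10 = 147 N down at 2.5 m → arm 2.5 m, τ = 147 × 2.5 = 367.5 N·m counterclockwise.
Net moment of the loads = 1327 N·m counterclockwise.
The upward force F acts at the left end, arm 5.48 m, giving F × 5.48 clockwise.
Balancing moments: F × 5.48 = 1327, giving F = 1327 / 5.48 = 242 N.

F ≈ 242 N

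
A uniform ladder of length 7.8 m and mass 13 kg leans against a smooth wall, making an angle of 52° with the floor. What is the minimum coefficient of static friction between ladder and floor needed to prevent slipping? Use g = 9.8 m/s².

μ_min ≈ 0.391

Choose the foot of the ladder as the axis so the floor normal and friction both act there and drop out.
Ladder weight 13×9.8 = 127.4 N acts at 3.9 m along the ladder; its horizontal arm is 3.9·cos52° = 2.401 m → τ = 305.9 N·m clockwise.
Wall normal N acts horizontally at the top; its moment arm is the height L sinθ = 7.8·sin52° = 6.146 m, counterclockwise.
Balancing moments: N × 6.146 = 305.9, giving N = 49.77 N.
ΣFx = 0 ⇒ f = N_wall = 49.77 N. ΣFy = 0 ⇒ N_floor = 127.4 N.
μ_min = f / N_floor = 49.77 / 127.4 = 0.391.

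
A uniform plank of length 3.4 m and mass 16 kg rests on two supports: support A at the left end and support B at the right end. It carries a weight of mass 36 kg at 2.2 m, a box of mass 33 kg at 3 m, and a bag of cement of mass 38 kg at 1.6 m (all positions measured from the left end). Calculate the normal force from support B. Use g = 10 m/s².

About support A:
Beam weight: 16 × 10 = 160 N down at 1.7 m → arm 1.7 m, τ = 160 × 1.7 = 272 N·m clockwise.
Weight: 36 × 10 = 360 N down at 2.2 m → arm 2.2 m, τ = 360 × 2.2 = 792 N·m clockwise.
Box: 33 × 10 = 330 N down at 3 m → arm 3 m, τ = 330 × 3 = 990 N·m clockwise.
Bag of cement: 38 × 10 = 380 N down at 1.6 m → arm 1.6 m, τ = 380 × 1.6 = 608 N·m clockwise.
Net load moment about support A = 2662 N·m clockwise.
Reaction R at support B is upward at 3.4 m, arm 3.4 m → moment R × 3.4 counterclockwise.
Στ = 0 ⇒ R × 3.4 = 2662 ⇒ R = 783 N.

R_B ≈ 783 N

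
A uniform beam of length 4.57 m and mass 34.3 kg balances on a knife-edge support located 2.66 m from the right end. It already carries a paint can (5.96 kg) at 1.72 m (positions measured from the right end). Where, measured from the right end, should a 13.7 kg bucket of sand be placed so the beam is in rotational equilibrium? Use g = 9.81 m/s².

x ≈ 4.01 m from the right end

Choose the knife-edge support (at 2.66 m from the right end) as the axis so the support reaction has zero arm there.
Beam weight: 34.3 × 9.81 = 336.5 N down at 2.285 m → arm 0.375 m, τ = 336.5 × 0.375 = 126.2 N·m clockwise.
Paint can: 5.96 × 9.81 = 58.47 N down at 1.72 m → arm 0.94 m, τ = 58.47 × 0.94 = 54.96 N·m clockwise.
Net moment of existing loads = 181.2 N·m clockwise.
The bucket of sand weighs 13.7 × 9.81 = 134.4 N and must supply an equal counterclockwise moment, so its lever arm about the knife-edge support is 181.2 / 134.4 = 1.35 m.
That puts it at 2.66 + 1.35 = 4.01 m from the right end.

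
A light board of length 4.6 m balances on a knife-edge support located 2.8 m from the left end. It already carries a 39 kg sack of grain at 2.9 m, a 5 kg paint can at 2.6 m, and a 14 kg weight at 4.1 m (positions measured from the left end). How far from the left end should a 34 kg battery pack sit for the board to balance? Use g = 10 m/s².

x ≈ 2.18 m from the left end

Choose the knife-edge support (at 2.8 m from the left end) as the axis so the support reaction has zero arm there.
Sack of grain: 39 × 10 = 390 N down at 2.9 m → arm 0.1 m, τ = 390 × 0.1 = 39 N·m clockwise.
Paint can: 5 × 10 = 50 N down at 2.6 m → arm 0.2 m, τ = 50 × 0.2 = 10 N·m counterclockwise.
Weight: 14 × 10 = 140 N down at 4.1 m → arm 1.3 m, τ = 140 × 1.3 = 182 N·m clockwise.
Net moment of existing loads = 211 N·m clockwise.
The battery pack weighs 34 × 10 = 340 N and must supply an equal counterclockwise moment, so its lever arm about the knife-edge support is 211 / 340 = 0.621 m.
That puts it at 2.8 − 0.621 = 2.18 m from the left end.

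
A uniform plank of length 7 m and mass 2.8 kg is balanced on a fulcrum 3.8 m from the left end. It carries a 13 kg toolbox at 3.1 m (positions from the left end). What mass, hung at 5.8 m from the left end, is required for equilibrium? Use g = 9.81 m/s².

m ≈ 4.97 kg

Sum moments about the fulcrum (at 3.8 m from the left end) (the support reaction has zero arm there).
Beam weight: 2.8 × 9.81 = 27.47 N down at 3.5 m → arm 0.3 m, τ = 27.47 × 0.3 = 8.241 N·m counterclockwise.
Toolbox: 13 × 9.81 = 127.5 N down at 3.1 m → arm 0.7 m, τ = 127.5 × 0.7 = 89.25 N·m counterclockwise.
Net moment of known loads = 97.49 N·m counterclockwise.
An unknown mass m at 5.8 m has arm 2 m; its moment is m·g·2 clockwise.
Setting net torque to zero: m × 9.81 × 2 = 97.49 → m = 97.49 / (9.81 × 2) = 4.97 kg.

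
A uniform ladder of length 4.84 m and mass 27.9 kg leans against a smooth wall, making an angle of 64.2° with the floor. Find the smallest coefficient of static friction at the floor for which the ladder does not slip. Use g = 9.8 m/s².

μ_min ≈ 0.242

Taking torques about the foot of the ladder:
Ladder weight 27.9×9.8 = 273.4 N acts at 2.42 m along the ladder; its horizontal arm is 2.42·cos64.2° = 1.053 m → τ = 287.9 N·m clockwise.
Wall normal N acts horizontally at the top; its moment arm is the height L sinθ = 4.84·sin64.2° = 4.358 m, counterclockwise.
Balancing moments: N × 4.358 = 287.9, giving N = 66.06 N.
ΣFx = 0 ⇒ f = N_wall = 66.06 N. ΣFy = 0 ⇒ N_floor = 273.4 N.
μ_min = f / N_floor = 66.06 / 273.4 = 0.242.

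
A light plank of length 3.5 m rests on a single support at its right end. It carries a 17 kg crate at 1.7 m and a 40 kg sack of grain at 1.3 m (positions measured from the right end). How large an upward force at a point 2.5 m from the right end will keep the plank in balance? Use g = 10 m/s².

F ≈ 324 N

Take moments about the right end.
Crate: 17 × 10 = 170 N down at 1.7 m → arm 1.7 m, τ = 170 × 1.7 = 289 N·m counterclockwise.
Sack of grain: 40 × 10 = 400 N down at 1.3 m → arm 1.3 m, τ = 400 × 1.3 = 520 N·m counterclockwise.
Net moment of the loads = 809 N·m counterclockwise.
The upward force F acts at a point 2.5 m from the right end, arm 2.5 m, giving F × 2.5 clockwise.
For rotational equilibrium, F × 2.5 = 809, so F = 809 / 2.5 = 324 N.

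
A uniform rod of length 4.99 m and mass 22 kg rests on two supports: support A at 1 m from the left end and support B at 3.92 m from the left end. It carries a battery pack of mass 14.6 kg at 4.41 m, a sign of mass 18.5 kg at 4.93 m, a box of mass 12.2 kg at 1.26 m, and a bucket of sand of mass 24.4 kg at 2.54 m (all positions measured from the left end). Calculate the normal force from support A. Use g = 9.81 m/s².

Take moments about support B.
Beam weight: 22 × 9.81 = 215.8 N down at 2.495 m → arm 1.425 m, τ = 215.8 × 1.425 = 307.5 N·m counterclockwise.
Battery pack: 14.6 × 9.81 = 143.2 N down at 4.41 m → arm 0.49 m, τ = 143.2 × 0.49 = 70.17 N·m clockwise.
Sign: 18.5 × 9.81 = 181.5 N down at 4.93 m → arm 1.01 m, τ = 181.5 × 1.01 = 183.3 N·m clockwise.
Box: 12.2 × 9.81 = 119.7 N down at 1.26 m → arm 2.66 m, τ = 119.7 × 2.66 = 318.4 N·m counterclockwise.
Bucket of sand: 24.4 × 9.81 = 239.4 N down at 2.54 m → arm 1.38 m, τ = 239.4 × 1.38 = 330.4 N·m counterclockwise.
Net load moment about support B = 702.8 N·m counterclockwise.
Reaction R at support A is upward at 1 m, arm 2.92 m → moment R × 2.92 clockwise.
Στ = 0 ⇒ R × 2.92 = 702.8 ⇒ R = 241 N.

R_A ≈ 241 N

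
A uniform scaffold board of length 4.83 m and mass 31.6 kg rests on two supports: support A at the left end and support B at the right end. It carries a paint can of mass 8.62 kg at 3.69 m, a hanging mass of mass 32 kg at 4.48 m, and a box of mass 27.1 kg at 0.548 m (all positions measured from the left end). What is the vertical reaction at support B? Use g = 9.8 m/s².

R_B ≈ 540 N

Choose support A as the axis so its reaction then has zero moment arm.
Beam weight: 31.6 × 9.8 = 309.7 N down at 2.415 m → arm 2.415 m, τ = 309.7 × 2.415 = 747.9 N·m clockwise.
Paint can: 8.62 × 9.8 = 84.48 N down at 3.69 m → arm 3.69 m, τ = 84.48 × 3.69 = 311.7 N·m clockwise.
Hanging mass: 32 × 9.8 = 313.6 N down at 4.48 m → arm 4.48 m, τ = 313.6 × 4.48 = 1405 N·m clockwise.
Box: 27.1 × 9.8 = 265.6 N down at 0.548 m → arm 0.548 m, τ = 265.6 × 0.548 = 145.5 N·m clockwise.
Net load moment about support A = 2610 N·m clockwise.
Reaction R at support B is upward at 4.83 m, arm 4.83 m → moment R × 4.83 counterclockwise.
Balancing moments: R × 4.83 = 2610, giving R = 540 N.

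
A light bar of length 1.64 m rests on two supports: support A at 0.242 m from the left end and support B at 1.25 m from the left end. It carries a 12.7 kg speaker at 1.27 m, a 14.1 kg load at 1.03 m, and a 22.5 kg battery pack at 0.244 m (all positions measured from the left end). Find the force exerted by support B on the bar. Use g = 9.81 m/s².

R_B ≈ 236 N

Taking torques about support A:
Speaker: 12.7 × 9.81 = 124.6 N down at 1.27 m → arm 1.028 m, τ = 124.6 × 1.028 = 128.1 N·m clockwise.
Load: 14.1 × 9.81 = 138.3 N down at 1.03 m → arm 0.788 m, τ = 138.3 × 0.788 = 109 N·m clockwise.
Battery pack: 22.5 × 9.81 = 220.7 N down at 0.244 m → arm 0.002 m, τ = 220.7 × 0.002 = 0.4414 N·m clockwise.
Net load moment about support A = 237.5 N·m clockwise.
Reaction R at support B is upward at 1.25 m, arm 1.008 m → moment R × 1.008 counterclockwise.
Setting net torque to zero: R × 1.008 = 237.5 → R = 236 N.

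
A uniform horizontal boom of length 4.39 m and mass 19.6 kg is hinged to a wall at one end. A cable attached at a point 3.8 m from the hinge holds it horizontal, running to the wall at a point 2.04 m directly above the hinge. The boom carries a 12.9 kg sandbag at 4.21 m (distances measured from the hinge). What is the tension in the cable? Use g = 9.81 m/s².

T ≈ 531 N

Take moments about the hinge.
Beam weight: 19.6 × 9.81 = 192.3 N down at 2.195 m → arm 2.195 m, τ = 192.3 × 2.195 = 422.1 N·m clockwise.
Sandbag: 12.9 × 9.81 = 126.5 N down at 4.21 m → arm 4.21 m, τ = 126.5 × 4.21 = 532.6 N·m clockwise.
Total clockwise load moment = 954.7 N·m.
The cable tension T acts at 3.8 m; only its component perpendicular to the boom, T sinθ, produces torque. sinθ = h/√(h²+d²) = 2.04/√(2.04²+3.8²) = 0.473.
Setting net torque to zero: T × 3.8 × 0.473 = 954.7 → T = 954.7 / 1.797 = 531 N.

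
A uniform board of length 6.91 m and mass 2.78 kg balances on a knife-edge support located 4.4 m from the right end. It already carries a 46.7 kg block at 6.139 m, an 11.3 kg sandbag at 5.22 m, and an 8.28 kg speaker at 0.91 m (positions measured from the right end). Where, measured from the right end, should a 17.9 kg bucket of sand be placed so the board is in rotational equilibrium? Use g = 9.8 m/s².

Taking torques about the knife-edge support (at 4.4 m from the right end):
Beam weight: 2.78 × 9.8 = 27.24 N down at 3.455 m → arm 0.945 m, τ = 27.24 × 0.945 = 25.74 N·m clockwise.
Block: 46.7 × 9.8 = 457.7 N down at 6.139 m → arm 1.739 m, τ = 457.7 × 1.739 = 795.9 N·m counterclockwise.
Sandbag: 11.3 × 9.8 = 110.7 N down at 5.22 m → arm 0.82 m, τ = 110.7 × 0.82 = 90.77 N·m counterclockwise.
Speaker: 8.28 × 9.8 = 81.14 N down at 0.91 m → arm 3.49 m, τ = 81.14 × 3.49 = 283.2 N·m clockwise.
Net moment of existing loads = 577.7 N·m counterclockwise.
The bucket of sand weighs 17.9 × 9.8 = 175.4 N and must supply an equal clockwise moment, so its lever arm about the knife-edge support is 577.7 / 175.4 = 3.29 m.
That puts it at 4.4 − 3.29 = 1.11 m from the right end.

x ≈ 1.11 m from the right end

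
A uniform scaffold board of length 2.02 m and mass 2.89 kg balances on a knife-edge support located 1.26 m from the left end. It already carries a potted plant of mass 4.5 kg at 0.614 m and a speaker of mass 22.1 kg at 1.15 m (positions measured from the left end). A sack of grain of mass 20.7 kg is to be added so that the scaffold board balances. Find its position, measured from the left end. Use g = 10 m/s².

About the knife-edge support (at 1.26 m from the left end):
Beam weight: 2.89 × 10 = 28.9 N down at 1.01 m → arm 0.25 m, τ = 28.9 × 0.25 = 7.225 N·m counterclockwise.
Potted plant: 4.5 × 10 = 45 N down at 0.614 m → arm 0.646 m, τ = 45 × 0.646 = 29.07 N·m counterclockwise.
Speaker: 22.1 × 10 = 221 N down at 1.15 m → arm 0.11 m, τ = 221 × 0.11 = 24.31 N·m counterclockwise.
Net moment of existing loads = 60.61 N·m counterclockwise.
The sack of grain weighs 20.7 × 10 = 207 N and must supply an equal clockwise moment, so its lever arm about the knife-edge support is 60.61 / 207 = 0.293 m.
That puts it at 1.26 + 0.293 = 1.55 m from the left end.

x ≈ 1.55 m from the left end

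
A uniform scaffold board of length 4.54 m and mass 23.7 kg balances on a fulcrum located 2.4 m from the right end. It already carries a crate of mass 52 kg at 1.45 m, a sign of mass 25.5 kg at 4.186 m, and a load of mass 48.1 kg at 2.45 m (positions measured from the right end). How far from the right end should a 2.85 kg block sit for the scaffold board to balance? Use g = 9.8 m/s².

x ≈ 3.99 m from the right end

Choose the fulcrum (at 2.4 m from the right end) as the axis so the support reaction has zero arm there.
Beam weight: 23.7 × 9.8 = 232.3 N down at 2.27 m → arm 0.13 m, τ = 232.3 × 0.13 = 30.2 N·m clockwise.
Crate: 52 × 9.8 = 509.6 N down at 1.45 m → arm 0.95 m, τ = 509.6 × 0.95 = 484.1 N·m clockwise.
Sign: 25.5 × 9.8 = 249.9 N down at 4.186 m → arm 1.786 m, τ = 249.9 × 1.786 = 446.3 N·m counterclockwise.
Load: 48.1 × 9.8 = 471.4 N down at 2.45 m → arm 0.05 m, τ = 471.4 × 0.05 = 23.57 N·m counterclockwise.
Net moment of existing loads = 44.43 N·m clockwise.
The block weighs 2.85 × 9.8 = 27.93 N and must supply an equal counterclockwise moment, so its lever arm about the fulcrum is 44.43 / 27.93 = 1.59 m.
That puts it at 2.4 + 1.59 = 3.99 m from the right end.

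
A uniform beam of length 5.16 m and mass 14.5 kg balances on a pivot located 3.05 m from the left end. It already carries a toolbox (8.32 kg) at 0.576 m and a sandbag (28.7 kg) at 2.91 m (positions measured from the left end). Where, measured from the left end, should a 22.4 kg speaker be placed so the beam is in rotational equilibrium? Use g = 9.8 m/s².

Take moments about the pivot (at 3.05 m from the left end).
Beam weight: 14.5 × 9.8 = 142.1 N down at 2.58 m → arm 0.47 m, τ = 142.1 × 0.47 = 66.79 N·m counterclockwise.
Toolbox: 8.32 × 9.8 = 81.54 N down at 0.576 m → arm 2.474 m, τ = 81.54 × 2.474 = 201.7 N·m counterclockwise.
Sandbag: 28.7 × 9.8 = 281.3 N down at 2.91 m → arm 0.14 m, τ = 281.3 × 0.14 = 39.38 N·m counterclockwise.
Net moment of existing loads = 307.9 N·m counterclockwise.
The speaker weighs 22.4 × 9.8 = 219.5 N and must supply an equal clockwise moment, so its lever arm about the pivot is 307.9 / 219.5 = 1.4 m.
That puts it at 3.05 + 1.4 = 4.45 m from the left end.

x ≈ 4.45 m from the left end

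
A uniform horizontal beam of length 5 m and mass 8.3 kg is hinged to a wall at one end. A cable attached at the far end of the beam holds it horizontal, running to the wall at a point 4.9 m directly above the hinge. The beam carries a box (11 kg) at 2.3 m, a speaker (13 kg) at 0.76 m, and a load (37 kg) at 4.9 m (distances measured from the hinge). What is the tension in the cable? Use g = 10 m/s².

T ≈ 678 N

Take moments about the hinge.
Beam weight: 8.3 × 10 = 83 N down at 2.5 m → arm 2.5 m, τ = 83 × 2.5 = 207.5 N·m clockwise.
Box: 11 × 10 = 110 N down at 2.3 m → arm 2.3 m, τ = 110 × 2.3 = 253 N·m clockwise.
Speaker: 13 × 10 = 130 N down at 0.76 m → arm 0.76 m, τ = 130 × 0.76 = 98.8 N·m clockwise.
Load: 37 × 10 = 370 N down at 4.9 m → arm 4.9 m, τ = 370 × 4.9 = 1813 N·m clockwise.
Total clockwise load moment = 2372 N·m.
The cable tension T acts at 5 m; only its component perpendicular to the beam, T sinθ, produces torque. sinθ = h/√(h²+d²) = 4.9/√(4.9²+5²) = 0.6999.
For rotational equilibrium, T × 5 × 0.6999 = 2372, so T = 2372 / 3.499 = 678 N.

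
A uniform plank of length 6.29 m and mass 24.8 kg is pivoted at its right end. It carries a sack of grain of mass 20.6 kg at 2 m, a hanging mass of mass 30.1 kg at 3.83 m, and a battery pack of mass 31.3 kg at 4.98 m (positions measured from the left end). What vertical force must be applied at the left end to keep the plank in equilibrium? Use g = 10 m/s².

F ≈ 447 N

Taking torques about the right end:
Beam weight: 24.8 × 10 = 248 N down at 3.145 m → arm 3.145 m, τ = 248 × 3.145 = 780 N·m counterclockwise.
Sack of grain: 20.6 × 10 = 206 N down at 2 m → arm 4.29 m, τ = 206 × 4.29 = 883.7 N·m counterclockwise.
Hanging mass: 30.1 × 10 = 301 N down at 3.83 m → arm 2.46 m, τ = 301 × 2.46 = 740.5 N·m counterclockwise.
Battery pack: 31.3 × 10 = 313 N down at 4.98 m → arm 1.31 m, τ = 313 × 1.31 = 410 N·m counterclockwise.
Net moment of the loads = 2814 N·m counterclockwise.
The upward force F acts at the left end, arm 6.29 m, giving F × 6.29 clockwise.
Setting net torque to zero: F × 6.29 = 2814 → F = 2814 / 6.29 = 447 N.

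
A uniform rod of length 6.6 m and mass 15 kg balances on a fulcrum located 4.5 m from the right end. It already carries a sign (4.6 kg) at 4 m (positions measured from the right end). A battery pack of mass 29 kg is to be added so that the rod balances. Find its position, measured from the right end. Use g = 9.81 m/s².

Take moments about the fulcrum (at 4.5 m from the right end).
Beam weight: 15 × 9.81 = 147.2 N down at 3.3 m → arm 1.2 m, τ = 147.2 × 1.2 = 176.6 N·m clockwise.
Sign: 4.6 × 9.81 = 45.13 N down at 4 m → arm 0.5 m, τ = 45.13 × 0.5 = 22.57 N·m clockwise.
Net moment of existing loads = 199.2 N·m clockwise.
The battery pack weighs 29 × 9.81 = 284.5 N and must supply an equal counterclockwise moment, so its lever arm about the fulcrum is 199.2 / 284.5 = 0.7 m.
That puts it at 4.5 + 0.7 = 5.2 m from the right end.

x ≈ 5.2 m from the right end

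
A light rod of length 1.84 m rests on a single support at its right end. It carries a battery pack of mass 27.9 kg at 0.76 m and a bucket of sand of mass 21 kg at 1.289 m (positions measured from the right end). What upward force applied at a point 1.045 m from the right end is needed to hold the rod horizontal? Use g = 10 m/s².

Choose the right end as the axis so the unknown pivot reaction has zero arm there.
Battery pack: 27.9 × 10 = 279 N down at 0.76 m → arm 0.76 m, τ = 279 × 0.76 = 212 N·m counterclockwise.
Bucket of sand: 21 × 10 = 210 N down at 1.289 m → arm 1.289 m, τ = 210 × 1.289 = 270.7 N·m counterclockwise.
Net moment of the loads = 482.7 N·m counterclockwise.
The upward force F acts at a point 1.045 m from the right end, arm 1.045 m, giving F × 1.045 clockwise.
Στ = 0 ⇒ F × 1.045 = 482.7 ⇒ F = 482.7 / 1.045 = 462 N.

F ≈ 462 N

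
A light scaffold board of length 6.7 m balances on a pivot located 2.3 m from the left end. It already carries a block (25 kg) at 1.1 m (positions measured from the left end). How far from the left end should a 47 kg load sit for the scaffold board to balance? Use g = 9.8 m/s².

x ≈ 2.94 m from the left end

Sum moments about the pivot (at 2.3 m from the left end) (the support reaction has zero arm there).
Block: 25 × 9.8 = 245 N down at 1.1 m → arm 1.2 m, τ = 245 × 1.2 = 294 N·m counterclockwise.
Net moment of existing loads = 294 N·m counterclockwise.
The load weighs 47 × 9.8 = 460.6 N and must supply an equal clockwise moment, so its lever arm about the pivot is 294 / 460.6 = 0.638 m.
That puts it at 2.3 + 0.638 = 2.94 m from the left end.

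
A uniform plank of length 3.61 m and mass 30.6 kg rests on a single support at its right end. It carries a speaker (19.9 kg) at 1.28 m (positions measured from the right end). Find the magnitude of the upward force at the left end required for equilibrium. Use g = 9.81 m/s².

Take moments about the right end.
Beam weight: 30.6 × 9.81 = 300.2 N down at 1.805 m → arm 1.805 m, τ = 300.2 × 1.805 = 541.9 N·m counterclockwise.
Speaker: 19.9 × 9.81 = 195.2 N down at 1.28 m → arm 1.28 m, τ = 195.2 × 1.28 = 249.9 N·m counterclockwise.
Net moment of the loads = 791.8 N·m counterclockwise.
The upward force F acts at the left end, arm 3.61 m, giving F × 3.61 clockwise.
Balancing moments: F × 3.61 = 791.8, giving F = 791.8 / 3.61 = 219 N.

F ≈ 219 N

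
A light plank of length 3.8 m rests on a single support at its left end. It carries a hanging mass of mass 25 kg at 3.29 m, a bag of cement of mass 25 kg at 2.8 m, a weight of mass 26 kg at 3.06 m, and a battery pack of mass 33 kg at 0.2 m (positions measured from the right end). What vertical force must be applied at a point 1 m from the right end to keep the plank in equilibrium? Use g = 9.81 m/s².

F ≈ 616 N

Choose the left end as the axis so the unknown pivot reaction has zero arm there.
Hanging mass: 25 × 9.81 = 245.2 N down at 3.29 m → arm 0.51 m, τ = 245.2 × 0.51 = 125.1 N·m clockwise.
Bag of cement: 25 × 9.81 = 245.2 N down at 2.8 m → arm 1 m, τ = 245.2 × 1 = 245.2 N·m clockwise.
Weight: 26 × 9.81 = 255.1 N down at 3.06 m → arm 0.74 m, τ = 255.1 × 0.74 = 188.8 N·m clockwise.
Battery pack: 33 × 9.81 = 323.7 N down at 0.2 m → arm 3.6 m, τ = 323.7 × 3.6 = 1165 N·m clockwise.
Net moment of the loads = 1724 N·m clockwise.
The upward force F acts at a point 1 m from the right end, arm 2.8 m, giving F × 2.8 counterclockwise.
Balancing moments: F × 2.8 = 1724, giving F = 1724 / 2.8 = 616 N.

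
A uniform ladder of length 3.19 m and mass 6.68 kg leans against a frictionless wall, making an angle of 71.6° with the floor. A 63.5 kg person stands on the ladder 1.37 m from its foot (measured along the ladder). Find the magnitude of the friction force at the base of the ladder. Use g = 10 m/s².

Sum moments about the foot of the ladder (the floor normal and friction both act there and drop out).
Ladder weight 6.68×10 = 66.8 N acts at 1.595 m along the ladder; its horizontal arm is 1.595·cos71.6° = 0.5035 m → τ = 33.63 N·m clockwise.
Person: 63.5×10 = 635 N at 1.37 m → arm 0.4324 m → τ = 274.6 N·m clockwise.
Wall normal N acts horizontally at the top; its moment arm is the height L sinθ = 3.19·sin71.6° = 3.027 m, counterclockwise.
For rotational equilibrium, N × 3.027 = 308.2, so N = 102 N.
ΣFx = 0: friction at the foot balances the wall's push, so f = N_wall = 102 N.

f ≈ 102 N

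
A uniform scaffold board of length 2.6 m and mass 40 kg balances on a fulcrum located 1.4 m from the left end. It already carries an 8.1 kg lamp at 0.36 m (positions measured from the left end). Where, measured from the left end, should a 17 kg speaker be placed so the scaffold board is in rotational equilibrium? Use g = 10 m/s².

Taking torques about the fulcrum (at 1.4 m from the left end):
Beam weight: 40 × 10 = 400 N down at 1.3 m → arm 0.1 m, τ = 400 × 0.1 = 40 N·m counterclockwise.
Lamp: 8.1 × 10 = 81 N down at 0.36 m → arm 1.04 m, τ = 81 × 1.04 = 84.24 N·m counterclockwise.
Net moment of existing loads = 124.2 N·m counterclockwise.
The speaker weighs 17 × 10 = 170 N and must supply an equal clockwise moment, so its lever arm about the fulcrum is 124.2 / 170 = 0.731 m.
That puts it at 1.4 + 0.731 = 2.13 m from the left end.

x ≈ 2.13 m from the left end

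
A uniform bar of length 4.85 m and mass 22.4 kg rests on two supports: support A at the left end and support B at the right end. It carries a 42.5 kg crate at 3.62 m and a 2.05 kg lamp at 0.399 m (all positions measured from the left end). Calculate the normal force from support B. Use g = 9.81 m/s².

Sum moments about support A (its reaction then has zero moment arm).
Beam weight: 22.4 × 9.81 = 219.7 N down at 2.425 m → arm 2.425 m, τ = 219.7 × 2.425 = 532.8 N·m clockwise.
Crate: 42.5 × 9.81 = 416.9 N down at 3.62 m → arm 3.62 m, τ = 416.9 × 3.62 = 1509 N·m clockwise.
Lamp: 2.05 × 9.81 = 20.11 N down at 0.399 m → arm 0.399 m, τ = 20.11 × 0.399 = 8.024 N·m clockwise.
Net load moment about support A = 2050 N·m clockwise.
Reaction R at support B is upward at 4.85 m, arm 4.85 m → moment R × 4.85 counterclockwise.
Balancing moments: R × 4.85 = 2050, giving R = 423 N.

R_B ≈ 423 N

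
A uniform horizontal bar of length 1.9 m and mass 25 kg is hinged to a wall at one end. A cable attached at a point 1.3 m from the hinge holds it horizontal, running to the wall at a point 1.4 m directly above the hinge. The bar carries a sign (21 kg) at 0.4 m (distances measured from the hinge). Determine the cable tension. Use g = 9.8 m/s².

T ≈ 331 N

About the hinge:
Beam weight: 25 × 9.8 = 245 N down at 0.95 m → arm 0.95 m, τ = 245 × 0.95 = 232.8 N·m clockwise.
Sign: 21 × 9.8 = 205.8 N down at 0.4 m → arm 0.4 m, τ = 205.8 × 0.4 = 82.32 N·m clockwise.
Total clockwise load moment = 315.1 N·m.
The cable tension T acts at 1.3 m; only its component perpendicular to the bar, T sinθ, produces torque. sinθ = h/√(h²+d²) = 1.4/√(1.4²+1.3²) = 0.7328.
For rotational equilibrium, T × 1.3 × 0.7328 = 315.1, so T = 315.1 / 0.9526 = 331 N.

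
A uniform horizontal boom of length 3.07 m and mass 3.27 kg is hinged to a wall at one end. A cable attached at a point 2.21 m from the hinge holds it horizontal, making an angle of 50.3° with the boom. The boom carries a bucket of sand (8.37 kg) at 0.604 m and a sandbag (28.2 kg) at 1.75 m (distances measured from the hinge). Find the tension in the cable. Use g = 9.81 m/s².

T ≈ 343 N

Take moments about the hinge.
Beam weight: 3.27 × 9.81 = 32.08 N down at 1.535 m → arm 1.535 m, τ = 32.08 × 1.535 = 49.24 N·m clockwise.
Bucket of sand: 8.37 × 9.81 = 82.11 N down at 0.604 m → arm 0.604 m, τ = 82.11 × 0.604 = 49.59 N·m clockwise.
Sandbag: 28.2 × 9.81 = 276.6 N down at 1.75 m → arm 1.75 m, τ = 276.6 × 1.75 = 484.1 N·m clockwise.
Total clockwise load moment = 582.9 N·m.
The cable tension T acts at 2.21 m; only its component perpendicular to the boom, T sinθ, produces torque. sin 50.3° = 0.7694.
Setting net torque to zero: T × 2.21 × 0.7694 = 582.9 → T = 582.9 / 1.7 = 343 N.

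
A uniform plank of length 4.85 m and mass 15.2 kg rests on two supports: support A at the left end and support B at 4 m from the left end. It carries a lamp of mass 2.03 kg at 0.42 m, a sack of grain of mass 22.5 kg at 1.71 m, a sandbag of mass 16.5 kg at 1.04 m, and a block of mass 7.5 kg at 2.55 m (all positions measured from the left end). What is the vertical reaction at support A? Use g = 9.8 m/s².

About support B:
Beam weight: 15.2 × 9.8 = 149 N down at 2.425 m → arm 1.575 m, τ = 149 × 1.575 = 234.7 N·m counterclockwise.
Lamp: 2.03 × 9.8 = 19.89 N down at 0.42 m → arm 3.58 m, τ = 19.89 × 3.58 = 71.21 N·m counterclockwise.
Sack of grain: 22.5 × 9.8 = 220.5 N down at 1.71 m → arm 2.29 m, τ = 220.5 × 2.29 = 504.9 N·m counterclockwise.
Sandbag: 16.5 × 9.8 = 161.7 N down at 1.04 m → arm 2.96 m, τ = 161.7 × 2.96 = 478.6 N·m counterclockwise.
Block: 7.5 × 9.8 = 73.5 N down at 2.55 m → arm 1.45 m, τ = 73.5 × 1.45 = 106.6 N·m counterclockwise.
Net load moment about support B = 1396 N·m counterclockwise.
Reaction R at support A is upward at 0 m, arm 4 m → moment R × 4 clockwise.
For rotational equilibrium, R × 4 = 1396, so R = 349 N.

R_A ≈ 349 N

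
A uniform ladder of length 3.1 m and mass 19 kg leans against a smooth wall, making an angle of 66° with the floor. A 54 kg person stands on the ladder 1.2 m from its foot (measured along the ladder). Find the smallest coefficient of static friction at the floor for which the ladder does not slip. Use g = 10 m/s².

μ_min ≈ 0.185

Take moments about the foot of the ladder.
Ladder weight 19×10 = 190 N acts at 1.55 m along the ladder; its horizontal arm is 1.55·cos66° = 0.6304 m → τ = 119.8 N·m clockwise.
Person: 54×10 = 540 N at 1.2 m → arm 0.4881 m → τ = 263.6 N·m clockwise.
Wall normal N acts horizontally at the top; its moment arm is the height L sinθ = 3.1·sin66° = 2.832 m, counterclockwise.
Balancing moments: N × 2.832 = 383.4, giving N = 135.4 N.
ΣFx = 0 ⇒ f = N_wall = 135.4 N. ΣFy = 0 ⇒ N_floor = 730 N.
μ_min = f / N_floor = 135.4 / 730 = 0.185.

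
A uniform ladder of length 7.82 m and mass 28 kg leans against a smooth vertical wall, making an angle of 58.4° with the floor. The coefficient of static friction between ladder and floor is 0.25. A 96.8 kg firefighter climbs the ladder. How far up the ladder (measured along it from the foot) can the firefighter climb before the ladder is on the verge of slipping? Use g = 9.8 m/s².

d ≈ 2.97 m

Choose the foot of the ladder as the axis so the floor normal and friction both act there and drop out.
Ladder weight 28×9.8 = 274.4 N acts at 3.91 m along the ladder; its horizontal arm is 3.91·cos58.4° = 2.049 m → τ = 562.2 N·m clockwise.
Firefighter weight 96.8×9.8 = 948.6 N at distance d → arm d·cos58.4° → τ = 948.6·d·0.524 clockwise.
Wall normal N at the top has arm L sinθ = 6.661 m counterclockwise, so Στ = 0 gives N·6.661 = 562.2 + 497.1·d.
ΣFy = 0 ⇒ N_floor = 1223 N, so the maximum friction is μ_s·N_floor = 0.25×1223 = 305.8 N. ΣFx = 0 ⇒ N_wall = f, so at the slipping point N = 305.8 N.
Substituting: 305.8×6.661 = 562.2 + 497.1·d ⇒ d = (2037 − 562.2) / 497.1 = 2.97 m.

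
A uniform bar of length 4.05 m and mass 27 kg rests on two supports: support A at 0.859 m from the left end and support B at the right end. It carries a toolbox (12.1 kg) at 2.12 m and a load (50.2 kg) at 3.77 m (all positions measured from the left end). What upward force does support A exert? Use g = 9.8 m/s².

Take moments about support B.
Beam weight: 27 × 9.8 = 264.6 N down at 2.025 m → arm 2.025 m, τ = 264.6 × 2.025 = 535.8 N·m counterclockwise.
Toolbox: 12.1 × 9.8 = 118.6 N down at 2.12 m → arm 1.93 m, τ = 118.6 × 1.93 = 228.9 N·m counterclockwise.
Load: 50.2 × 9.8 = 492 N down at 3.77 m → arm 0.28 m, τ = 492 × 0.28 = 137.8 N·m counterclockwise.
Net load moment about support B = 902.5 N·m counterclockwise.
Reaction R at support A is upward at 0.859 m, arm 3.191 m → moment R × 3.191 clockwise.
Balancing moments: R × 3.191 = 902.5, giving R = 283 N.

R_A ≈ 283 N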